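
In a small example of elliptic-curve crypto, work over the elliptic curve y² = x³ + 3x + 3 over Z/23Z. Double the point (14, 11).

(21, 9)

tangent at (14, 11): λ = (3·14² + 3)/(2·11) ≡ 16/22. 22⁻¹ ≡ 22 (mod 23) since 22·22 = 484 ≡ 1, so λ ≡ 16·22 ≡ 7.
  x = λ² - 14 - 14 = 49 - 28 ≡ 21; y = λ·(14 - 21) - 11 ≡ 9. → (21, 9)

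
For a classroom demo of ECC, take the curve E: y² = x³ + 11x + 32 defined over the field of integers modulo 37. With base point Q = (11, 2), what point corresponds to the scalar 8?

Repeated addition: build up to 8Q.
2Q: tangent at (11, 2): λ = (3·11² + 11)/(2·2) ≡ 4/4. 4⁻¹ ≡ 28 (mod 37) since 4·28 = 112 ≡ 1, so λ ≡ 4·28 ≡ 1.
  x = λ² - 11 - 11 = 1 - 22 ≡ 16; y = λ·(11 - 16) - 2 ≡ 30. → (16, 30)
3Q: (16, 30) + (11, 2). λ = (2 - 30)/(11 - 16) ≡ 9/32 mod 37. 32⁻¹ ≡ 22 (mod 37), so λ ≡ 13.
  x = λ² - 16 - 11 = 169 - 27 ≡ 31; y = λ·(16 - 31) - 30 ≡ 34. → (31, 34)
4Q: (31, 34) + (11, 2). λ = (2 - 34)/(11 - 31) ≡ 5/17 mod 37. 17⁻¹ ≡ 24 (mod 37) since 17·24 = 408 ≡ 1, so λ ≡ 9.
  x = λ² - 31 - 11 = 81 - 42 ≡ 2; y = λ·(31 - 2) - 34 ≡ 5. → (2, 5)
5Q: (2, 5) + (11, 2). λ = (2 - 5)/(11 - 2) ≡ 34/9 mod 37. 9⁻¹ ≡ 33 (mod 37), so λ ≡ 12.
  x = λ² - 2 - 11 = 144 - 13 ≡ 20; y = λ·(2 - 20) - 5 ≡ 1. → (20, 1)
6Q: (20, 1) + (11, 2). λ = (2 - 1)/(11 - 20) ≡ 1/28 mod 37. 28⁻¹ ≡ 4 (mod 37), so λ ≡ 4.
  x = λ² - 20 - 11 = 16 - 31 ≡ 22; y = λ·(20 - 22) - 1 ≡ 28. → (22, 28)
7Q: (22, 28) + (11, 2). λ = (2 - 28)/(11 - 22) ≡ 11/26 mod 37. 26⁻¹ ≡ 10 (mod 37), so λ ≡ 36.
  x = λ² - 22 - 11 = 1296 - 33 ≡ 5; y = λ·(22 - 5) - 28 ≡ 29. → (5, 29)
8Q: (5, 29) + (11, 2). λ = (2 - 29)/(11 - 5) ≡ 10/6 mod 37. 6⁻¹ ≡ 31 (mod 37) since 6·31 = 186 ≡ 1, so λ ≡ 14.
  x = λ² - 5 - 11 = 196 - 16 ≡ 32; y = λ·(5 - 32) - 29 ≡ 0. → (32, 0)

(32, 0)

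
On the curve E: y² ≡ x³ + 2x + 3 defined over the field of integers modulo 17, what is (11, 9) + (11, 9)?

(8, 15)

tangent at (11, 9): λ = (3·11² + 2)/(2·9) ≡ 8/1. 1⁻¹ ≡ 1 (mod 17), so λ ≡ 8·1 ≡ 8.
  x = λ² - 11 - 11 = 64 - 22 ≡ 8; y = λ·(11 - 8) - 9 ≡ 15. → (8, 15)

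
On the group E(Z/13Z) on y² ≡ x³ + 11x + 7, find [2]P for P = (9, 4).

tangent at (9, 4): λ = (3·9² + 11)/(2·4) ≡ 7/8. 8⁻¹ ≡ 5 (mod 13), so λ ≡ 7·5 ≡ 9.
  x = λ² - 9 - 9 = 81 - 18 ≡ 11; y = λ·(9 - 11) - 4 ≡ 4. → (11, 4)

(11, 4)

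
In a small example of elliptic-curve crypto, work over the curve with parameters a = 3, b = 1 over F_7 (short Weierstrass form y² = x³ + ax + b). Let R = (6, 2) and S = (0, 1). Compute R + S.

(2, 1)

(6, 2) + (0, 1). λ = (1 - 2)/(0 - 6) ≡ 6/1 mod 7. 1⁻¹ ≡ 1 (mod 7), so λ ≡ 6.
  x = λ² - 6 - 0 = 36 - 6 ≡ 2; y = λ·(6 - 2) - 2 ≡ 1. → (2, 1)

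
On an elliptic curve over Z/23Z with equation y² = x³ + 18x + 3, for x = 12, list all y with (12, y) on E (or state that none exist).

x³ + 18x + 3 = 1947 ≡ 15 (mod 23).
15 is a non-residue mod 23; no y exists.

none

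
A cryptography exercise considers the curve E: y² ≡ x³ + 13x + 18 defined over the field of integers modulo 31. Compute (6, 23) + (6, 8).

O

The two points share x = 6 and their y-coordinates satisfy 23 + 8 ≡ 0 (mod 31), so they are inverses. Their sum is O.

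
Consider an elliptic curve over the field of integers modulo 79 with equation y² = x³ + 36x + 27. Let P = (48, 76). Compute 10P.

Double-and-add on 10 = (1010)₂. Start with P = (48, 76) for the leading 1-bit.
double: tangent at (48, 76): λ = (3·48² + 36)/(2·76) ≡ 75/73. 73⁻¹ ≡ 13 (mod 79), so λ ≡ 75·13 ≡ 27.
  x = λ² - 48 - 48 = 729 - 96 ≡ 1; y = λ·(48 - 1) - 76 ≡ 8. → (1, 8)
double: tangent at (1, 8): λ = (3·1² + 36)/(2·8) ≡ 39/16. 16⁻¹ ≡ 5 (mod 79), so λ ≡ 39·5 ≡ 37.
  x = λ² - 1 - 1 = 1369 - 2 ≡ 24; y = λ·(1 - 24) - 8 ≡ 10. → (24, 10)
add P: (24, 10) + (48, 76). λ = (76 - 10)/(48 - 24) ≡ 66/24 mod 79. 24⁻¹ ≡ 56 (mod 79), so λ ≡ 62.
  x = λ² - 24 - 48 = 3844 - 72 ≡ 59; y = λ·(24 - 59) - 10 ≡ 32. → (59, 32)
double: tangent at (59, 32): λ = (3·59² + 36)/(2·32) ≡ 51/64. 64⁻¹ ≡ 21 (mod 79) since 64·21 = 1344 ≡ 1, so λ ≡ 51·21 ≡ 44.
  x = λ² - 59 - 59 = 1936 - 118 ≡ 1; y = λ·(59 - 1) - 32 ≡ 71. → (1, 71)

(1, 71)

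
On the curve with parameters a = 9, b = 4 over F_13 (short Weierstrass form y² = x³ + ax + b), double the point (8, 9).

tangent at (8, 9): λ = (3·8² + 9)/(2·9) ≡ 6/5. 5⁻¹ ≡ 8 (mod 13) since 5·8 = 40 ≡ 1, so λ ≡ 6·8 ≡ 9.
  x = λ² - 8 - 8 = 81 - 16 ≡ 0; y = λ·(8 - 0) - 9 ≡ 11. → (0, 11)

(0, 11)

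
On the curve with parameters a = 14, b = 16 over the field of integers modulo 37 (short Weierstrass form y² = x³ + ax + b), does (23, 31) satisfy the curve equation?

yes

y² = 31² ≡ 36; x³ + 14x + 16 = 12505 ≡ 36 (mod 37). 36 = 36.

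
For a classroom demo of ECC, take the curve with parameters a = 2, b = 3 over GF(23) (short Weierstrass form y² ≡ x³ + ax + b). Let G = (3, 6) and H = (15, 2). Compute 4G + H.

(3, 6)

First 4G:
Double-and-add on 4 = (100)₂. Start with G = (3, 6) for the leading 1-bit.
double: tangent at (3, 6): λ = (3·3² + 2)/(2·6) ≡ 6/12. 12⁻¹ ≡ 2 (mod 23), so λ ≡ 6·2 ≡ 12.
  x = λ² - 3 - 3 = 144 - 6 ≡ 0; y = λ·(3 - 0) - 6 ≡ 7. → (0, 7)
double: tangent at (0, 7): λ = (3·0² + 2)/(2·7) ≡ 2/14. 14⁻¹ ≡ 5 (mod 23), so λ ≡ 2·5 ≡ 10.
  x = λ² - 0 - 0 = 100 - 0 ≡ 8; y = λ·(0 - 8) - 7 ≡ 5. → (8, 5)
4G = (8, 5).
Finally 4G + H:
(8, 5) + (15, 2). λ = (2 - 5)/(15 - 8) ≡ 20/7 mod 23. 7⁻¹ ≡ 10 (mod 23), so λ ≡ 16.
  x = λ² - 8 - 15 = 256 - 23 ≡ 3; y = λ·(8 - 3) - 5 ≡ 6. → (3, 6)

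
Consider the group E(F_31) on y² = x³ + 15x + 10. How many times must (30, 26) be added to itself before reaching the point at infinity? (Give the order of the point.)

2P: tangent at (30, 26): λ = (3·30² + 15)/(2·26) ≡ 18/21. 21⁻¹ ≡ 3 (mod 31), so λ ≡ 18·3 ≡ 23.
  x = λ² - 30 - 30 = 529 - 60 ≡ 4; y = λ·(30 - 4) - 26 ≡ 14. → (4, 14)
3P: (4, 14) + (30, 26). λ = (26 - 14)/(30 - 4) ≡ 12/26 mod 31. 26⁻¹ ≡ 6 (mod 31) since 26·6 = 156 ≡ 1, so λ ≡ 10.
  x = λ² - 4 - 30 = 100 - 34 ≡ 4; y = λ·(4 - 4) - 14 ≡ 17. → (4, 17)
4P: (4, 17) + (30, 26). λ = (26 - 17)/(30 - 4) ≡ 9/26 mod 31. 26⁻¹ ≡ 6 (mod 31), so λ ≡ 23.
  x = λ² - 4 - 30 = 529 - 34 ≡ 30; y = λ·(4 - 30) - 17 ≡ 5. → (30, 5)
5P: (30, 5) + (30, 26): same x and y₁ ≡ -y₂, so the sum is the point at infinity.
5P = the point at infinity, so the order is 5.

5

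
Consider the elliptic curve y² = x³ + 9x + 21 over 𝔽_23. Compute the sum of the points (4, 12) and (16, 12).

(3, 11)

(4, 12) + (16, 12). λ = (12 - 12)/(16 - 4) ≡ 0/12 mod 23. 12⁻¹ ≡ 2 (mod 23) since 12·2 = 24 ≡ 1, so λ ≡ 0.
  x = λ² - 4 - 16 = 0 - 20 ≡ 3; y = λ·(4 - 3) - 12 ≡ 11. → (3, 11)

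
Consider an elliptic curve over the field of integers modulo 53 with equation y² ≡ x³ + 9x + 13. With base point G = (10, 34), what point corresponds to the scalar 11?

(16, 15)

Repeated addition: build up to 11G.
2G: tangent at (10, 34): λ = (3·10² + 9)/(2·34) ≡ 44/15. 15⁻¹ ≡ 46 (mod 53) since 15·46 = 690 ≡ 1, so λ ≡ 44·46 ≡ 10.
  x = λ² - 10 - 10 = 100 - 20 ≡ 27; y = λ·(10 - 27) - 34 ≡ 8. → (27, 8)
3G: (27, 8) + (10, 34). λ = (34 - 8)/(10 - 27) ≡ 26/36 mod 53. 36⁻¹ ≡ 28 (mod 53), so λ ≡ 39.
  x = λ² - 27 - 10 = 1521 - 37 ≡ 0; y = λ·(27 - 0) - 8 ≡ 38. → (0, 38)
4G: (0, 38) + (10, 34). λ = (34 - 38)/(10 - 0) ≡ 49/10 mod 53. 10⁻¹ ≡ 16 (mod 53), so λ ≡ 42.
  x = λ² - 0 - 10 = 1764 - 10 ≡ 5; y = λ·(0 - 5) - 38 ≡ 17. → (5, 17)
5G: (5, 17) + (10, 34). λ = (34 - 17)/(10 - 5) ≡ 17/5 mod 53. 5⁻¹ ≡ 32 (mod 53), so λ ≡ 14.
  x = λ² - 5 - 10 = 196 - 15 ≡ 22; y = λ·(5 - 22) - 17 ≡ 10. → (22, 10)
6G: (22, 10) + (10, 34). λ = (34 - 10)/(10 - 22) ≡ 24/41 mod 53. 41⁻¹ ≡ 22 (mod 53), so λ ≡ 51.
  x = λ² - 22 - 10 = 2601 - 32 ≡ 25; y = λ·(22 - 25) - 10 ≡ 49. → (25, 49)
7G: (25, 49) + (10, 34). λ = (34 - 49)/(10 - 25) ≡ 38/38 mod 53. 38⁻¹ ≡ 7 (mod 53) since 38·7 = 266 ≡ 1, so λ ≡ 1.
  x = λ² - 25 - 10 = 1 - 35 ≡ 19; y = λ·(25 - 19) - 49 ≡ 10. → (19, 10)
8G: (19, 10) + (10, 34). λ = (34 - 10)/(10 - 19) ≡ 24/44 mod 53. 44⁻¹ ≡ 47 (mod 53), so λ ≡ 15.
  x = λ² - 19 - 10 = 225 - 29 ≡ 37; y = λ·(19 - 37) - 10 ≡ 38. → (37, 38)
9G: (37, 38) + (10, 34). λ = (34 - 38)/(10 - 37) ≡ 49/26 mod 53. 26⁻¹ ≡ 51 (mod 53), so λ ≡ 8.
  x = λ² - 37 - 10 = 64 - 47 ≡ 17; y = λ·(37 - 17) - 38 ≡ 16. → (17, 16)
10G: (17, 16) + (10, 34). λ = (34 - 16)/(10 - 17) ≡ 18/46 mod 53. 46⁻¹ ≡ 15 (mod 53), so λ ≡ 5.
  x = λ² - 17 - 10 = 25 - 27 ≡ 51; y = λ·(17 - 51) - 16 ≡ 26. → (51, 26)
11G: (51, 26) + (10, 34). λ = (34 - 26)/(10 - 51) ≡ 8/12 mod 53. 12⁻¹ ≡ 31 (mod 53), so λ ≡ 36.
  x = λ² - 51 - 10 = 1296 - 61 ≡ 16; y = λ·(51 - 16) - 26 ≡ 15. → (16, 15)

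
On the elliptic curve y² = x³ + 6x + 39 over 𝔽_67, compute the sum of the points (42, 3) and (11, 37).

(42, 3) + (11, 37). λ = (37 - 3)/(11 - 42) ≡ 34/36 mod 67. 36⁻¹ ≡ 54 (mod 67) since 36·54 = 1944 ≡ 1, so λ ≡ 27.
  x = λ² - 42 - 11 = 729 - 53 ≡ 6; y = λ·(42 - 6) - 3 ≡ 31. → (6, 31)

(6, 31)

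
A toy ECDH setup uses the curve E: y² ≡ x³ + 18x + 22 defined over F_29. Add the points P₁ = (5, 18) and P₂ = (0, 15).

(0, 14)

(5, 18) + (0, 15). λ = (15 - 18)/(0 - 5) ≡ 26/24 mod 29. 24⁻¹ ≡ 23 (mod 29), so λ ≡ 18.
  x = λ² - 5 - 0 = 324 - 5 ≡ 0; y = λ·(5 - 0) - 18 ≡ 14. → (0, 14)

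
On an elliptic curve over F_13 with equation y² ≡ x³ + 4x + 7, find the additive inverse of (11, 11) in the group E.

-(11, 11) = (11, -11 mod 13) = (11, 2).

(11, 2)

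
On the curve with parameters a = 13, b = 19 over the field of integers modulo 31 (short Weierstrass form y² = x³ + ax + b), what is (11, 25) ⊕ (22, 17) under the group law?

(11, 25) + (22, 17). λ = (17 - 25)/(22 - 11) ≡ 23/11 mod 31. 11⁻¹ ≡ 17 (mod 31), so λ ≡ 19.
  x = λ² - 11 - 22 = 361 - 33 ≡ 18; y = λ·(11 - 18) - 25 ≡ 28. → (18, 28)

(18, 28)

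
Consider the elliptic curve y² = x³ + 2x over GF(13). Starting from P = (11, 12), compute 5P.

(0, 0)

Double-and-add on 5 = (101)₂. Start with P = (11, 12) for the leading 1-bit.
double: tangent at (11, 12): λ = (3·11² + 2)/(2·12) ≡ 1/11. 11⁻¹ ≡ 6 (mod 13), so λ ≡ 1·6 ≡ 6.
  x = λ² - 11 - 11 = 36 - 22 ≡ 1; y = λ·(11 - 1) - 12 ≡ 9. → (1, 9)
double: tangent at (1, 9): λ = (3·1² + 2)/(2·9) ≡ 5/5. 5⁻¹ ≡ 8 (mod 13), so λ ≡ 5·8 ≡ 1.
  x = λ² - 1 - 1 = 1 - 2 ≡ 12; y = λ·(1 - 12) - 9 ≡ 6. → (12, 6)
add P: (12, 6) + (11, 12). λ = (12 - 6)/(11 - 12) ≡ 6/12 mod 13. 12⁻¹ ≡ 12 (mod 13), so λ ≡ 7.
  x = λ² - 12 - 11 = 49 - 23 ≡ 0; y = λ·(12 - 0) - 6 ≡ 0. → (0, 0)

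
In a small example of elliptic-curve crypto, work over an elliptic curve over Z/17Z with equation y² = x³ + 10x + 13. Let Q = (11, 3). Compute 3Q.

Repeated addition: build up to 3Q.
2Q: tangent at (11, 3): λ = (3·11² + 10)/(2·3) ≡ 16/6. 6⁻¹ ≡ 3 (mod 17) since 6·3 = 18 ≡ 1, so λ ≡ 16·3 ≡ 14.
  x = λ² - 11 - 11 = 196 - 22 ≡ 4; y = λ·(11 - 4) - 3 ≡ 10. → (4, 10)
3Q: (4, 10) + (11, 3). λ = (3 - 10)/(11 - 4) ≡ 10/7 mod 17. 7⁻¹ ≡ 5 (mod 17) since 7·5 = 35 ≡ 1, so λ ≡ 16.
  x = λ² - 4 - 11 = 256 - 15 ≡ 3; y = λ·(4 - 3) - 10 ≡ 6. → (3, 6)

(3, 6)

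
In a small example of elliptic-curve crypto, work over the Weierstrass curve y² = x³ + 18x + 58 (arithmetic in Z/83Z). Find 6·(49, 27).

Write P = (49, 27).
Repeated addition: build up to 6P.
2P: tangent at (49, 27): λ = (3·49² + 18)/(2·27) ≡ 0/54. 54⁻¹ ≡ 20 (mod 83) since 54·20 = 1080 ≡ 1, so λ ≡ 0·20 ≡ 0.
  x = λ² - 49 - 49 = 0 - 98 ≡ 68; y = λ·(49 - 68) - 27 ≡ 56. → (68, 56)
3P: (68, 56) + (49, 27). λ = (27 - 56)/(49 - 68) ≡ 54/64 mod 83. 64⁻¹ ≡ 48 (mod 83), so λ ≡ 19.
  x = λ² - 68 - 49 = 361 - 117 ≡ 78; y = λ·(68 - 78) - 56 ≡ 3. → (78, 3)
4P: (78, 3) + (49, 27). λ = (27 - 3)/(49 - 78) ≡ 24/54 mod 83. 54⁻¹ ≡ 20 (mod 83) since 54·20 = 1080 ≡ 1, so λ ≡ 65.
  x = λ² - 78 - 49 = 4225 - 127 ≡ 31; y = λ·(78 - 31) - 3 ≡ 64. → (31, 64)
5P: (31, 64) + (49, 27). λ = (27 - 64)/(49 - 31) ≡ 46/18 mod 83. 18⁻¹ ≡ 60 (mod 83) since 18·60 = 1080 ≡ 1, so λ ≡ 21.
  x = λ² - 31 - 49 = 441 - 80 ≡ 29; y = λ·(31 - 29) - 64 ≡ 61. → (29, 61)
6P: (29, 61) + (49, 27). λ = (27 - 61)/(49 - 29) ≡ 49/20 mod 83. 20⁻¹ ≡ 54 (mod 83) since 20·54 = 1080 ≡ 1, so λ ≡ 73.
  x = λ² - 29 - 49 = 5329 - 78 ≡ 22; y = λ·(29 - 22) - 61 ≡ 35. → (22, 35)

(22, 35)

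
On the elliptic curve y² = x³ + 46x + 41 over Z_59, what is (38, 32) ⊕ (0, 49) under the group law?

(38, 32) + (0, 49). λ = (49 - 32)/(0 - 38) ≡ 17/21 mod 59. 21⁻¹ ≡ 45 (mod 59), so λ ≡ 57.
  x = λ² - 38 - 0 = 3249 - 38 ≡ 25; y = λ·(38 - 25) - 32 ≡ 1. → (25, 1)

(25, 1)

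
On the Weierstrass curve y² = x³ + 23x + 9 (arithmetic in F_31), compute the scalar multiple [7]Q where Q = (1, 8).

(5, 30)

Repeated addition: build up to 7Q.
2Q: tangent at (1, 8): λ = (3·1² + 23)/(2·8) ≡ 26/16. 16⁻¹ ≡ 2 (mod 31), so λ ≡ 26·2 ≡ 21.
  x = λ² - 1 - 1 = 441 - 2 ≡ 5; y = λ·(1 - 5) - 8 ≡ 1. → (5, 1)
3Q: (5, 1) + (1, 8). λ = (8 - 1)/(1 - 5) ≡ 7/27 mod 31. 27⁻¹ ≡ 23 (mod 31), so λ ≡ 6.
  x = λ² - 5 - 1 = 36 - 6 ≡ 30; y = λ·(5 - 30) - 1 ≡ 4. → (30, 4)
4Q: (30, 4) + (1, 8). λ = (8 - 4)/(1 - 30) ≡ 4/2 mod 31. 2⁻¹ ≡ 16 (mod 31), so λ ≡ 2.
  x = λ² - 30 - 1 = 4 - 31 ≡ 4; y = λ·(30 - 4) - 4 ≡ 17. → (4, 17)
5Q: (4, 17) + (1, 8). λ = (8 - 17)/(1 - 4) ≡ 22/28 mod 31. 28⁻¹ ≡ 10 (mod 31) since 28·10 = 280 ≡ 1, so λ ≡ 3.
  x = λ² - 4 - 1 = 9 - 5 ≡ 4; y = λ·(4 - 4) - 17 ≡ 14. → (4, 14)
6Q: (4, 14) + (1, 8). λ = (8 - 14)/(1 - 4) ≡ 25/28 mod 31. 28⁻¹ ≡ 10 (mod 31) since 28·10 = 280 ≡ 1, so λ ≡ 2.
  x = λ² - 4 - 1 = 4 - 5 ≡ 30; y = λ·(4 - 30) - 14 ≡ 27. → (30, 27)
7Q: (30, 27) + (1, 8). λ = (8 - 27)/(1 - 30) ≡ 12/2 mod 31. 2⁻¹ ≡ 16 (mod 31), so λ ≡ 6.
  x = λ² - 30 - 1 = 36 - 31 ≡ 5; y = λ·(30 - 5) - 27 ≡ 30. → (5, 30)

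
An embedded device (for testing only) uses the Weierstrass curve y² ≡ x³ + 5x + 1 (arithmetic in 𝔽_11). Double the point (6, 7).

tangent at (6, 7): λ = (3·6² + 5)/(2·7) ≡ 3/3. 3⁻¹ ≡ 4 (mod 11), so λ ≡ 3·4 ≡ 1.
  x = λ² - 6 - 6 = 1 - 12 ≡ 0; y = λ·(6 - 0) - 7 ≡ 10. → (0, 10)

(0, 10)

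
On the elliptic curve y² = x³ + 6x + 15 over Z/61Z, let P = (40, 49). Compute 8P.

(4, 15)

Repeated addition: build up to 8P.
2P: tangent at (40, 49): λ = (3·40² + 6)/(2·49) ≡ 48/37. 37⁻¹ ≡ 33 (mod 61) since 37·33 = 1221 ≡ 1, so λ ≡ 48·33 ≡ 59.
  x = λ² - 40 - 40 = 3481 - 80 ≡ 46; y = λ·(40 - 46) - 49 ≡ 24. → (46, 24)
3P: (46, 24) + (40, 49). λ = (49 - 24)/(40 - 46) ≡ 25/55 mod 61. 55⁻¹ ≡ 10 (mod 61) since 55·10 = 550 ≡ 1, so λ ≡ 6.
  x = λ² - 46 - 40 = 36 - 86 ≡ 11; y = λ·(46 - 11) - 24 ≡ 3. → (11, 3)
4P: (11, 3) + (40, 49). λ = (49 - 3)/(40 - 11) ≡ 46/29 mod 61. 29⁻¹ ≡ 40 (mod 61) since 29·40 = 1160 ≡ 1, so λ ≡ 10.
  x = λ² - 11 - 40 = 100 - 51 ≡ 49; y = λ·(11 - 49) - 3 ≡ 44. → (49, 44)
5P: (49, 44) + (40, 49). λ = (49 - 44)/(40 - 49) ≡ 5/52 mod 61. 52⁻¹ ≡ 27 (mod 61), so λ ≡ 13.
  x = λ² - 49 - 40 = 169 - 89 ≡ 19; y = λ·(49 - 19) - 44 ≡ 41. → (19, 41)
6P: (19, 41) + (40, 49). λ = (49 - 41)/(40 - 19) ≡ 8/21 mod 61. 21⁻¹ ≡ 32 (mod 61), so λ ≡ 12.
  x = λ² - 19 - 40 = 144 - 59 ≡ 24; y = λ·(19 - 24) - 41 ≡ 21. → (24, 21)
7P: (24, 21) + (40, 49). λ = (49 - 21)/(40 - 24) ≡ 28/16 mod 61. 16⁻¹ ≡ 42 (mod 61) since 16·42 = 672 ≡ 1, so λ ≡ 17.
  x = λ² - 24 - 40 = 289 - 64 ≡ 42; y = λ·(24 - 42) - 21 ≡ 39. → (42, 39)
8P: (42, 39) + (40, 49). λ = (49 - 39)/(40 - 42) ≡ 10/59 mod 61. 59⁻¹ ≡ 30 (mod 61) since 59·30 = 1770 ≡ 1, so λ ≡ 56.
  x = λ² - 42 - 40 = 3136 - 82 ≡ 4; y = λ·(42 - 4) - 39 ≡ 15. → (4, 15)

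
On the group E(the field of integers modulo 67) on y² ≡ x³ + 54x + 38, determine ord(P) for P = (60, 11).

2P: tangent at (60, 11): λ = (3·60² + 54)/(2·11) ≡ 0/22. 22⁻¹ ≡ 64 (mod 67), so λ ≡ 0·64 ≡ 0.
  x = λ² - 60 - 60 = 0 - 120 ≡ 14; y = λ·(60 - 14) - 11 ≡ 56. → (14, 56)
3P: (14, 56) + (60, 11). λ = (11 - 56)/(60 - 14) ≡ 22/46 mod 67. 46⁻¹ ≡ 51 (mod 67) since 46·51 = 2346 ≡ 1, so λ ≡ 50.
  x = λ² - 14 - 60 = 2500 - 74 ≡ 14; y = λ·(14 - 14) - 56 ≡ 11. → (14, 11)
4P: (14, 11) + (60, 11). λ = (11 - 11)/(60 - 14) ≡ 0/46 mod 67. 46⁻¹ ≡ 51 (mod 67), so λ ≡ 0.
  x = λ² - 14 - 60 = 0 - 74 ≡ 60; y = λ·(14 - 60) - 11 ≡ 56. → (60, 56)
5P: (60, 56) + (60, 11): same x and y₁ ≡ -y₂, so the sum is the point at infinity.
5P = the point at infinity, so the order is 5.

5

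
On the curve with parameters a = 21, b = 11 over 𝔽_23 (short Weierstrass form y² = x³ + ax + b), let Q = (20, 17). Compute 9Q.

Double-and-add on 9 = (1001)₂. Start with Q = (20, 17) for the leading 1-bit.
double: tangent at (20, 17): λ = (3·20² + 21)/(2·17) ≡ 2/11. 11⁻¹ ≡ 21 (mod 23) since 11·21 = 231 ≡ 1, so λ ≡ 2·21 ≡ 19.
  x = λ² - 20 - 20 = 361 - 40 ≡ 22; y = λ·(20 - 22) - 17 ≡ 14. → (22, 14)
double: tangent at (22, 14): λ = (3·22² + 21)/(2·14) ≡ 1/5. 5⁻¹ ≡ 14 (mod 23), so λ ≡ 1·14 ≡ 14.
  x = λ² - 22 - 22 = 196 - 44 ≡ 14; y = λ·(22 - 14) - 14 ≡ 6. → (14, 6)
double: tangent at (14, 6): λ = (3·14² + 21)/(2·6) ≡ 11/12. 12⁻¹ ≡ 2 (mod 23) since 12·2 = 24 ≡ 1, so λ ≡ 11·2 ≡ 22.
  x = λ² - 14 - 14 = 484 - 28 ≡ 19; y = λ·(14 - 19) - 6 ≡ 22. → (19, 22)
add Q: (19, 22) + (20, 17). λ = (17 - 22)/(20 - 19) ≡ 18/1 mod 23. 1⁻¹ ≡ 1 (mod 23) since 1·1 = 1 ≡ 1, so λ ≡ 18.
  x = λ² - 19 - 20 = 324 - 39 ≡ 9; y = λ·(19 - 9) - 22 ≡ 20. → (9, 20)

(9, 20)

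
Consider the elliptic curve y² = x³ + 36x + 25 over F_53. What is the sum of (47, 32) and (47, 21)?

O

The two points share x = 47 and their y-coordinates satisfy 32 + 21 ≡ 0 (mod 53), so they are inverses. Their sum is the point at infinity.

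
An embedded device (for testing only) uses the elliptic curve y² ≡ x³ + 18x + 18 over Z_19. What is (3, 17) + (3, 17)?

(3, 2)

tangent at (3, 17): λ = (3·3² + 18)/(2·17) ≡ 7/15. 15⁻¹ ≡ 14 (mod 19) since 15·14 = 210 ≡ 1, so λ ≡ 7·14 ≡ 3.
  x = λ² - 3 - 3 = 9 - 6 ≡ 3; y = λ·(3 - 3) - 17 ≡ 2. → (3, 2)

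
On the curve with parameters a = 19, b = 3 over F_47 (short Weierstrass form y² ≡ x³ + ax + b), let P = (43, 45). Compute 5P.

(6, 45)

Double-and-add on 5 = (101)₂. Start with P = (43, 45) for the leading 1-bit.
double: tangent at (43, 45): λ = (3·43² + 19)/(2·45) ≡ 20/43. 43⁻¹ ≡ 35 (mod 47) since 43·35 = 1505 ≡ 1, so λ ≡ 20·35 ≡ 42.
  x = λ² - 43 - 43 = 1764 - 86 ≡ 33; y = λ·(43 - 33) - 45 ≡ 46. → (33, 46)
double: tangent at (33, 46): λ = (3·33² + 19)/(2·46) ≡ 43/45. 45⁻¹ ≡ 23 (mod 47), so λ ≡ 43·23 ≡ 2.
  x = λ² - 33 - 33 = 4 - 66 ≡ 32; y = λ·(33 - 32) - 46 ≡ 3. → (32, 3)
add P: (32, 3) + (43, 45). λ = (45 - 3)/(43 - 32) ≡ 42/11 mod 47. 11⁻¹ ≡ 30 (mod 47) since 11·30 = 330 ≡ 1, so λ ≡ 38.
  x = λ² - 32 - 43 = 1444 - 75 ≡ 6; y = λ·(32 - 6) - 3 ≡ 45. → (6, 45)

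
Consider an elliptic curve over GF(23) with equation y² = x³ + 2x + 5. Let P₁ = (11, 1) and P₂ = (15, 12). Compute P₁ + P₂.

(6, 7)

(11, 1) + (15, 12). λ = (12 - 1)/(15 - 11) ≡ 11/4 mod 23. 4⁻¹ ≡ 6 (mod 23) since 4·6 = 24 ≡ 1, so λ ≡ 20.
  x = λ² - 11 - 15 = 400 - 26 ≡ 6; y = λ·(11 - 6) - 1 ≡ 7. → (6, 7)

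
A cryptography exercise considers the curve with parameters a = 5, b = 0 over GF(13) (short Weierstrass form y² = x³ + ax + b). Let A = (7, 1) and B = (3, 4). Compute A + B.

(7, 1) + (3, 4). λ = (4 - 1)/(3 - 7) ≡ 3/9 mod 13. 9⁻¹ ≡ 3 (mod 13), so λ ≡ 9.
  x = λ² - 7 - 3 = 81 - 10 ≡ 6; y = λ·(7 - 6) - 1 ≡ 8. → (6, 8)

(6, 8)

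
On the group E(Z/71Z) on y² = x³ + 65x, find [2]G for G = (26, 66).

(5, 33)

tangent at (26, 66): λ = (3·26² + 65)/(2·66) ≡ 34/61. 61⁻¹ ≡ 7 (mod 71), so λ ≡ 34·7 ≡ 25.
  x = λ² - 26 - 26 = 625 - 52 ≡ 5; y = λ·(26 - 5) - 66 ≡ 33. → (5, 33)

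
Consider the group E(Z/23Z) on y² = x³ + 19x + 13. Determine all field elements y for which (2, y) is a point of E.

x³ + 19x + 13 = 59 ≡ 13 (mod 23).
Square roots of 13 mod 23: 6 and 17 (since 6² = 36 ≡ 13).

6, 17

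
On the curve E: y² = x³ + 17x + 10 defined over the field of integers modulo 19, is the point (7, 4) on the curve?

y² = 4² ≡ 16; x³ + 17x + 10 = 472 ≡ 16 (mod 19). 16 = 16.

yes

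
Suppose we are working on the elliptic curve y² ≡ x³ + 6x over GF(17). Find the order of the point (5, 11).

2P: tangent at (5, 11): λ = (3·5² + 6)/(2·11) ≡ 13/5. 5⁻¹ ≡ 7 (mod 17) since 5·7 = 35 ≡ 1, so λ ≡ 13·7 ≡ 6.
  x = λ² - 5 - 5 = 36 - 10 ≡ 9; y = λ·(5 - 9) - 11 ≡ 16. → (9, 16)
3P: (9, 16) + (5, 11). λ = (11 - 16)/(5 - 9) ≡ 12/13 mod 17. 13⁻¹ ≡ 4 (mod 17) since 13·4 = 52 ≡ 1, so λ ≡ 14.
  x = λ² - 9 - 5 = 196 - 14 ≡ 12; y = λ·(9 - 12) - 16 ≡ 10. → (12, 10)
4P: (12, 10) + (5, 11). λ = (11 - 10)/(5 - 12) ≡ 1/10 mod 17. 10⁻¹ ≡ 12 (mod 17), so λ ≡ 12.
  x = λ² - 12 - 5 = 144 - 17 ≡ 8; y = λ·(12 - 8) - 10 ≡ 4. → (8, 4)
5P: (8, 4) + (5, 11). λ = (11 - 4)/(5 - 8) ≡ 7/14 mod 17. 14⁻¹ ≡ 11 (mod 17) since 14·11 = 154 ≡ 1, so λ ≡ 9.
  x = λ² - 8 - 5 = 81 - 13 ≡ 0; y = λ·(8 - 0) - 4 ≡ 0. → (0, 0)
6P: (0, 0) + (5, 11). λ = (11 - 0)/(5 - 0) ≡ 11/5 mod 17. 5⁻¹ ≡ 7 (mod 17) since 5·7 = 35 ≡ 1, so λ ≡ 9.
  x = λ² - 0 - 5 = 81 - 5 ≡ 8; y = λ·(0 - 8) - 0 ≡ 13. → (8, 13)
7P: (8, 13) + (5, 11). λ = (11 - 13)/(5 - 8) ≡ 15/14 mod 17. 14⁻¹ ≡ 11 (mod 17), so λ ≡ 12.
  x = λ² - 8 - 5 = 144 - 13 ≡ 12; y = λ·(8 - 12) - 13 ≡ 7. → (12, 7)
8P: (12, 7) + (5, 11). λ = (11 - 7)/(5 - 12) ≡ 4/10 mod 17. 10⁻¹ ≡ 12 (mod 17), so λ ≡ 14.
  x = λ² - 12 - 5 = 196 - 17 ≡ 9; y = λ·(12 - 9) - 7 ≡ 1. → (9, 1)
9P: (9, 1) + (5, 11). λ = (11 - 1)/(5 - 9) ≡ 10/13 mod 17. 13⁻¹ ≡ 4 (mod 17), so λ ≡ 6.
  x = λ² - 9 - 5 = 36 - 14 ≡ 5; y = λ·(9 - 5) - 1 ≡ 6. → (5, 6)
10P: (5, 6) + (5, 11): same x and y₁ ≡ -y₂, so the sum is O.
10P = O, so the order is 10.

10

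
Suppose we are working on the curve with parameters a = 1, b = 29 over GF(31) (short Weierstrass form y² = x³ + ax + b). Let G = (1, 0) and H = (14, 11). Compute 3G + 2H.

First 3G:
Repeated addition: build up to 3G.
2G: (1, 0) + (1, 0): same x and y₁ ≡ -y₂, so the sum is 𝒪.
3G: 𝒪 + (1, 0) = (1, 0) (identity).
3G = (1, 0).
Next 2H:
Repeated addition: build up to 2H.
2H: tangent at (14, 11): λ = (3·14² + 1)/(2·11) ≡ 0/22. 22⁻¹ ≡ 24 (mod 31) since 22·24 = 528 ≡ 1, so λ ≡ 0·24 ≡ 0.
  x = λ² - 14 - 14 = 0 - 28 ≡ 3; y = λ·(14 - 3) - 11 ≡ 20. → (3, 20)
2H = (3, 20).
Finally 3G + 2H:
(1, 0) + (3, 20). λ = (20 - 0)/(3 - 1) ≡ 20/2 mod 31. 2⁻¹ ≡ 16 (mod 31) since 2·16 = 32 ≡ 1, so λ ≡ 10.
  x = λ² - 1 - 3 = 100 - 4 ≡ 3; y = λ·(1 - 3) - 0 ≡ 11. → (3, 11)

(3, 11)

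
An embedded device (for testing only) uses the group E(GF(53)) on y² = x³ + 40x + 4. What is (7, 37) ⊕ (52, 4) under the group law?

(7, 37) + (52, 4). λ = (4 - 37)/(52 - 7) ≡ 20/45 mod 53. 45⁻¹ ≡ 33 (mod 53), so λ ≡ 24.
  x = λ² - 7 - 52 = 576 - 59 ≡ 40; y = λ·(7 - 40) - 37 ≡ 19. → (40, 19)

(40, 19)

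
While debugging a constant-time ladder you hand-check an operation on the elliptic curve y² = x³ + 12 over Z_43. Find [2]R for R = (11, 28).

tangent at (11, 28): λ = (3·11² + 0)/(2·28) ≡ 19/13. 13⁻¹ ≡ 10 (mod 43), so λ ≡ 19·10 ≡ 18.
  x = λ² - 11 - 11 = 324 - 22 ≡ 1; y = λ·(11 - 1) - 28 ≡ 23. → (1, 23)

(1, 23)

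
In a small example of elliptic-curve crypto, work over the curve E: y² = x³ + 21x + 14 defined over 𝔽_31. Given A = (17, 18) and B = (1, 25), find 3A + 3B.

First 3A:
Repeated addition: build up to 3A.
2A: tangent at (17, 18): λ = (3·17² + 21)/(2·18) ≡ 20/5. 5⁻¹ ≡ 25 (mod 31) since 5·25 = 125 ≡ 1, so λ ≡ 20·25 ≡ 4.
  x = λ² - 17 - 17 = 16 - 34 ≡ 13; y = λ·(17 - 13) - 18 ≡ 29. → (13, 29)
3A: (13, 29) + (17, 18). λ = (18 - 29)/(17 - 13) ≡ 20/4 mod 31. 4⁻¹ ≡ 8 (mod 31), so λ ≡ 5.
  x = λ² - 13 - 17 = 25 - 30 ≡ 26; y = λ·(13 - 26) - 29 ≡ 30. → (26, 30)
3A = (26, 30).
Next 3B:
Repeated addition: build up to 3B.
2B: tangent at (1, 25): λ = (3·1² + 21)/(2·25) ≡ 24/19. 19⁻¹ ≡ 18 (mod 31), so λ ≡ 24·18 ≡ 29.
  x = λ² - 1 - 1 = 841 - 2 ≡ 2; y = λ·(1 - 2) - 25 ≡ 8. → (2, 8)
3B: (2, 8) + (1, 25). λ = (25 - 8)/(1 - 2) ≡ 17/30 mod 31. 30⁻¹ ≡ 30 (mod 31), so λ ≡ 14.
  x = λ² - 2 - 1 = 196 - 3 ≡ 7; y = λ·(2 - 7) - 8 ≡ 15. → (7, 15)
3B = (7, 15).
Finally 3A + 3B:
(26, 30) + (7, 15). λ = (15 - 30)/(7 - 26) ≡ 16/12 mod 31. 12⁻¹ ≡ 13 (mod 31) since 12·13 = 156 ≡ 1, so λ ≡ 22.
  x = λ² - 26 - 7 = 484 - 33 ≡ 17; y = λ·(26 - 17) - 30 ≡ 13. → (17, 13)

(17, 13)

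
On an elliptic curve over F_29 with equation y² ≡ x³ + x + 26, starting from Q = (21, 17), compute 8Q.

Repeated addition: build up to 8Q.
2Q: tangent at (21, 17): λ = (3·21² + 1)/(2·17) ≡ 19/5. 5⁻¹ ≡ 6 (mod 29), so λ ≡ 19·6 ≡ 27.
  x = λ² - 21 - 21 = 729 - 42 ≡ 20; y = λ·(21 - 20) - 17 ≡ 10. → (20, 10)
3Q: (20, 10) + (21, 17). λ = (17 - 10)/(21 - 20) ≡ 7/1 mod 29. 1⁻¹ ≡ 1 (mod 29) since 1·1 = 1 ≡ 1, so λ ≡ 7.
  x = λ² - 20 - 21 = 49 - 41 ≡ 8; y = λ·(20 - 8) - 10 ≡ 16. → (8, 16)
4Q: (8, 16) + (21, 17). λ = (17 - 16)/(21 - 8) ≡ 1/13 mod 29. 13⁻¹ ≡ 9 (mod 29), so λ ≡ 9.
  x = λ² - 8 - 21 = 81 - 29 ≡ 23; y = λ·(8 - 23) - 16 ≡ 23. → (23, 23)
5Q: (23, 23) + (21, 17). λ = (17 - 23)/(21 - 23) ≡ 23/27 mod 29. 27⁻¹ ≡ 14 (mod 29), so λ ≡ 3.
  x = λ² - 23 - 21 = 9 - 44 ≡ 23; y = λ·(23 - 23) - 23 ≡ 6. → (23, 6)
6Q: (23, 6) + (21, 17). λ = (17 - 6)/(21 - 23) ≡ 11/27 mod 29. 27⁻¹ ≡ 14 (mod 29), so λ ≡ 9.
  x = λ² - 23 - 21 = 81 - 44 ≡ 8; y = λ·(23 - 8) - 6 ≡ 13. → (8, 13)
7Q: (8, 13) + (21, 17). λ = (17 - 13)/(21 - 8) ≡ 4/13 mod 29. 13⁻¹ ≡ 9 (mod 29), so λ ≡ 7.
  x = λ² - 8 - 21 = 49 - 29 ≡ 20; y = λ·(8 - 20) - 13 ≡ 19. → (20, 19)
8Q: (20, 19) + (21, 17). λ = (17 - 19)/(21 - 20) ≡ 27/1 mod 29. 1⁻¹ ≡ 1 (mod 29) since 1·1 = 1 ≡ 1, so λ ≡ 27.
  x = λ² - 20 - 21 = 729 - 41 ≡ 21; y = λ·(20 - 21) - 19 ≡ 12. → (21, 12)

(21, 12)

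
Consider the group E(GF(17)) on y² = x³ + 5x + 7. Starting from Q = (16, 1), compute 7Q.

Double-and-add on 7 = (111)₂. Start with Q = (16, 1) for the leading 1-bit.
double: tangent at (16, 1): λ = (3·16² + 5)/(2·1) ≡ 8/2. 2⁻¹ ≡ 9 (mod 17) since 2·9 = 18 ≡ 1, so λ ≡ 8·9 ≡ 4.
  x = λ² - 16 - 16 = 16 - 32 ≡ 1; y = λ·(16 - 1) - 1 ≡ 8. → (1, 8)
add Q: (1, 8) + (16, 1). λ = (1 - 8)/(16 - 1) ≡ 10/15 mod 17. 15⁻¹ ≡ 8 (mod 17), so λ ≡ 12.
  x = λ² - 1 - 16 = 144 - 17 ≡ 8; y = λ·(1 - 8) - 8 ≡ 10. → (8, 10)
double: tangent at (8, 10): λ = (3·8² + 5)/(2·10) ≡ 10/3. 3⁻¹ ≡ 6 (mod 17), so λ ≡ 10·6 ≡ 9.
  x = λ² - 8 - 8 = 81 - 16 ≡ 14; y = λ·(8 - 14) - 10 ≡ 4. → (14, 4)
add Q: (14, 4) + (16, 1). λ = (1 - 4)/(16 - 14) ≡ 14/2 mod 17. 2⁻¹ ≡ 9 (mod 17) since 2·9 = 18 ≡ 1, so λ ≡ 7.
  x = λ² - 14 - 16 = 49 - 30 ≡ 2; y = λ·(14 - 2) - 4 ≡ 12. → (2, 12)

(2, 12)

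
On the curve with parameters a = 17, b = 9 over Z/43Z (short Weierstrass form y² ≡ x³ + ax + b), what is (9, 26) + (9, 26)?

(7, 27)

tangent at (9, 26): λ = (3·9² + 17)/(2·26) ≡ 2/9. 9⁻¹ ≡ 24 (mod 43), so λ ≡ 2·24 ≡ 5.
  x = λ² - 9 - 9 = 25 - 18 ≡ 7; y = λ·(9 - 7) - 26 ≡ 27. → (7, 27)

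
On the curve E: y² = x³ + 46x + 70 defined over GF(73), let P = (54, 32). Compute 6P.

Repeated addition: build up to 6P.
2P: tangent at (54, 32): λ = (3·54² + 46)/(2·32) ≡ 34/64. 64⁻¹ ≡ 8 (mod 73) since 64·8 = 512 ≡ 1, so λ ≡ 34·8 ≡ 53.
  x = λ² - 54 - 54 = 2809 - 108 ≡ 0; y = λ·(54 - 0) - 32 ≡ 56. → (0, 56)
3P: (0, 56) + (54, 32). λ = (32 - 56)/(54 - 0) ≡ 49/54 mod 73. 54⁻¹ ≡ 23 (mod 73), so λ ≡ 32.
  x = λ² - 0 - 54 = 1024 - 54 ≡ 21; y = λ·(0 - 21) - 56 ≡ 2. → (21, 2)
4P: (21, 2) + (54, 32). λ = (32 - 2)/(54 - 21) ≡ 30/33 mod 73. 33⁻¹ ≡ 31 (mod 73), so λ ≡ 54.
  x = λ² - 21 - 54 = 2916 - 75 ≡ 67; y = λ·(21 - 67) - 2 ≡ 69. → (67, 69)
5P: (67, 69) + (54, 32). λ = (32 - 69)/(54 - 67) ≡ 36/60 mod 73. 60⁻¹ ≡ 28 (mod 73) since 60·28 = 1680 ≡ 1, so λ ≡ 59.
  x = λ² - 67 - 54 = 3481 - 121 ≡ 2; y = λ·(67 - 2) - 69 ≡ 43. → (2, 43)
6P: (2, 43) + (54, 32). λ = (32 - 43)/(54 - 2) ≡ 62/52 mod 73. 52⁻¹ ≡ 66 (mod 73) since 52·66 = 3432 ≡ 1, so λ ≡ 4.
  x = λ² - 2 - 54 = 16 - 56 ≡ 33; y = λ·(2 - 33) - 43 ≡ 52. → (33, 52)

(33, 52)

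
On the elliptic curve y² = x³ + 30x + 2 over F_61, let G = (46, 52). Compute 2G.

(17, 22)

tangent at (46, 52): λ = (3·46² + 30)/(2·52) ≡ 34/43. 43⁻¹ ≡ 44 (mod 61), so λ ≡ 34·44 ≡ 32.
  x = λ² - 46 - 46 = 1024 - 92 ≡ 17; y = λ·(46 - 17) - 52 ≡ 22. → (17, 22)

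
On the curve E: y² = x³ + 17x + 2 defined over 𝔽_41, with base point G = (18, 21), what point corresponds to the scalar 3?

(14, 27)

Repeated addition: build up to 3G.
2G: tangent at (18, 21): λ = (3·18² + 17)/(2·21) ≡ 5/1. 1⁻¹ ≡ 1 (mod 41), so λ ≡ 5·1 ≡ 5.
  x = λ² - 18 - 18 = 25 - 36 ≡ 30; y = λ·(18 - 30) - 21 ≡ 1. → (30, 1)
3G: (30, 1) + (18, 21). λ = (21 - 1)/(18 - 30) ≡ 20/29 mod 41. 29⁻¹ ≡ 17 (mod 41), so λ ≡ 12.
  x = λ² - 30 - 18 = 144 - 48 ≡ 14; y = λ·(30 - 14) - 1 ≡ 27. → (14, 27)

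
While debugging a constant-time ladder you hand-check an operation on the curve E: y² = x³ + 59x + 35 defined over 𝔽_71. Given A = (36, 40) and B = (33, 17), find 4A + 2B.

(67, 27)

First 4A:
Repeated addition: build up to 4A.
2A: tangent at (36, 40): λ = (3·36² + 59)/(2·40) ≡ 42/9. 9⁻¹ ≡ 8 (mod 71), so λ ≡ 42·8 ≡ 52.
  x = λ² - 36 - 36 = 2704 - 72 ≡ 5; y = λ·(36 - 5) - 40 ≡ 10. → (5, 10)
3A: (5, 10) + (36, 40). λ = (40 - 10)/(36 - 5) ≡ 30/31 mod 71. 31⁻¹ ≡ 55 (mod 71), so λ ≡ 17.
  x = λ² - 5 - 36 = 289 - 41 ≡ 35; y = λ·(5 - 35) - 10 ≡ 48. → (35, 48)
4A: (35, 48) + (36, 40). λ = (40 - 48)/(36 - 35) ≡ 63/1 mod 71. 1⁻¹ ≡ 1 (mod 71), so λ ≡ 63.
  x = λ² - 35 - 36 = 3969 - 71 ≡ 64; y = λ·(35 - 64) - 48 ≡ 42. → (64, 42)
4A = (64, 42).
Next 2B:
Repeated addition: build up to 2B.
2B: tangent at (33, 17): λ = (3·33² + 59)/(2·17) ≡ 60/34. 34⁻¹ ≡ 23 (mod 71), so λ ≡ 60·23 ≡ 31.
  x = λ² - 33 - 33 = 961 - 66 ≡ 43; y = λ·(33 - 43) - 17 ≡ 28. → (43, 28)
2B = (43, 28).
Finally 4A + 2B:
(64, 42) + (43, 28). λ = (28 - 42)/(43 - 64) ≡ 57/50 mod 71. 50⁻¹ ≡ 27 (mod 71) since 50·27 = 1350 ≡ 1, so λ ≡ 48.
  x = λ² - 64 - 43 = 2304 - 107 ≡ 67; y = λ·(64 - 67) - 42 ≡ 27. → (67, 27)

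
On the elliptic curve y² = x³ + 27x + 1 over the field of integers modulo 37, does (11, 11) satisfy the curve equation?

no

y² = 11² ≡ 10; x³ + 27x + 1 = 1629 ≡ 1 (mod 37). 10 ≠ 1.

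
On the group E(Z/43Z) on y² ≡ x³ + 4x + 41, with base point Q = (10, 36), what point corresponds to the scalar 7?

Repeated addition: build up to 7Q.
2Q: tangent at (10, 36): λ = (3·10² + 4)/(2·36) ≡ 3/29. 29⁻¹ ≡ 3 (mod 43) since 29·3 = 87 ≡ 1, so λ ≡ 3·3 ≡ 9.
  x = λ² - 10 - 10 = 81 - 20 ≡ 18; y = λ·(10 - 18) - 36 ≡ 21. → (18, 21)
3Q: (18, 21) + (10, 36). λ = (36 - 21)/(10 - 18) ≡ 15/35 mod 43. 35⁻¹ ≡ 16 (mod 43), so λ ≡ 25.
  x = λ² - 18 - 10 = 625 - 28 ≡ 38; y = λ·(18 - 38) - 21 ≡ 38. → (38, 38)
4Q: (38, 38) + (10, 36). λ = (36 - 38)/(10 - 38) ≡ 41/15 mod 43. 15⁻¹ ≡ 23 (mod 43), so λ ≡ 40.
  x = λ² - 38 - 10 = 1600 - 48 ≡ 4; y = λ·(38 - 4) - 38 ≡ 32. → (4, 32)
5Q: (4, 32) + (10, 36). λ = (36 - 32)/(10 - 4) ≡ 4/6 mod 43. 6⁻¹ ≡ 36 (mod 43), so λ ≡ 15.
  x = λ² - 4 - 10 = 225 - 14 ≡ 39; y = λ·(4 - 39) - 32 ≡ 2. → (39, 2)
6Q: (39, 2) + (10, 36). λ = (36 - 2)/(10 - 39) ≡ 34/14 mod 43. 14⁻¹ ≡ 40 (mod 43), so λ ≡ 27.
  x = λ² - 39 - 10 = 729 - 49 ≡ 35; y = λ·(39 - 35) - 2 ≡ 20. → (35, 20)
7Q: (35, 20) + (10, 36). λ = (36 - 20)/(10 - 35) ≡ 16/18 mod 43. 18⁻¹ ≡ 12 (mod 43), so λ ≡ 20.
  x = λ² - 35 - 10 = 400 - 45 ≡ 11; y = λ·(35 - 11) - 20 ≡ 30. → (11, 30)

(11, 30)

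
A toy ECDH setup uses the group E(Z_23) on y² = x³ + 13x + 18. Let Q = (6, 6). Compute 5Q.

Repeated addition: build up to 5Q.
2Q: tangent at (6, 6): λ = (3·6² + 13)/(2·6) ≡ 6/12. 12⁻¹ ≡ 2 (mod 23), so λ ≡ 6·2 ≡ 12.
  x = λ² - 6 - 6 = 144 - 12 ≡ 17; y = λ·(6 - 17) - 6 ≡ 0. → (17, 0)
3Q: (17, 0) + (6, 6). λ = (6 - 0)/(6 - 17) ≡ 6/12 mod 23. 12⁻¹ ≡ 2 (mod 23) since 12·2 = 24 ≡ 1, so λ ≡ 12.
  x = λ² - 17 - 6 = 144 - 23 ≡ 6; y = λ·(17 - 6) - 0 ≡ 17. → (6, 17)
4Q: (6, 17) + (6, 6): same x and y₁ ≡ -y₂, so the sum is ∞.
5Q: ∞ + (6, 6) = (6, 6) (identity).

(6, 6)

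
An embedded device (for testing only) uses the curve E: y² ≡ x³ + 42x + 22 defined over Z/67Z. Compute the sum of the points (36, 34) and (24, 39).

(36, 34) + (24, 39). λ = (39 - 34)/(24 - 36) ≡ 5/55 mod 67. 55⁻¹ ≡ 39 (mod 67), so λ ≡ 61.
  x = λ² - 36 - 24 = 3721 - 60 ≡ 43; y = λ·(36 - 43) - 34 ≡ 8. → (43, 8)

(43, 8)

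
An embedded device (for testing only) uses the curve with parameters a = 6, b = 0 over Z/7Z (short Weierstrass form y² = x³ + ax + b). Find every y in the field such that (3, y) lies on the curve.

none

x³ + 6x + 0 = 45 ≡ 3 (mod 7).
3 is a non-residue mod 7; no y exists.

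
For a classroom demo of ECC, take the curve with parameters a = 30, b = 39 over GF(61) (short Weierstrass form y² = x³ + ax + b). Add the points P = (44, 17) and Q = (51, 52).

(52, 4)

(44, 17) + (51, 52). λ = (52 - 17)/(51 - 44) ≡ 35/7 mod 61. 7⁻¹ ≡ 35 (mod 61) since 7·35 = 245 ≡ 1, so λ ≡ 5.
  x = λ² - 44 - 51 = 25 - 95 ≡ 52; y = λ·(44 - 52) - 17 ≡ 4. → (52, 4)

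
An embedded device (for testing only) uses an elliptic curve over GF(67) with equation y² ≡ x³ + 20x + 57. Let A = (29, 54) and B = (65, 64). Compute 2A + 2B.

First 2A:
Repeated addition: build up to 2A.
2A: tangent at (29, 54): λ = (3·29² + 20)/(2·54) ≡ 64/41. 41⁻¹ ≡ 18 (mod 67) since 41·18 = 738 ≡ 1, so λ ≡ 64·18 ≡ 13.
  x = λ² - 29 - 29 = 169 - 58 ≡ 44; y = λ·(29 - 44) - 54 ≡ 19. → (44, 19)
2A = (44, 19).
Next 2B:
Repeated addition: build up to 2B.
2B: tangent at (65, 64): λ = (3·65² + 20)/(2·64) ≡ 32/61. 61⁻¹ ≡ 11 (mod 67), so λ ≡ 32·11 ≡ 17.
  x = λ² - 65 - 65 = 289 - 130 ≡ 25; y = λ·(65 - 25) - 64 ≡ 13. → (25, 13)
2B = (25, 13).
Finally 2A + 2B:
(44, 19) + (25, 13). λ = (13 - 19)/(25 - 44) ≡ 61/48 mod 67. 48⁻¹ ≡ 7 (mod 67) since 48·7 = 336 ≡ 1, so λ ≡ 25.
  x = λ² - 44 - 25 = 625 - 69 ≡ 20; y = λ·(44 - 20) - 19 ≡ 45. → (20, 45)

(20, 45)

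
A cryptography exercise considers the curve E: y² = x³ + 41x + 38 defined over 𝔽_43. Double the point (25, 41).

(29, 26)

tangent at (25, 41): λ = (3·25² + 41)/(2·41) ≡ 24/39. 39⁻¹ ≡ 32 (mod 43), so λ ≡ 24·32 ≡ 37.
  x = λ² - 25 - 25 = 1369 - 50 ≡ 29; y = λ·(25 - 29) - 41 ≡ 26. → (29, 26)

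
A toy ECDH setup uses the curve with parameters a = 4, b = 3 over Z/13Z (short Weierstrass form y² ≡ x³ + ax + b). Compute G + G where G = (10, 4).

tangent at (10, 4): λ = (3·10² + 4)/(2·4) ≡ 5/8. 8⁻¹ ≡ 5 (mod 13), so λ ≡ 5·5 ≡ 12.
  x = λ² - 10 - 10 = 144 - 20 ≡ 7; y = λ·(10 - 7) - 4 ≡ 6. → (7, 6)

(7, 6)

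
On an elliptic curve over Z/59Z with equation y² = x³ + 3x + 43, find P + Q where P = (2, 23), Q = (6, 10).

(2, 23) + (6, 10). λ = (10 - 23)/(6 - 2) ≡ 46/4 mod 59. 4⁻¹ ≡ 15 (mod 59), so λ ≡ 41.
  x = λ² - 2 - 6 = 1681 - 8 ≡ 21; y = λ·(2 - 21) - 23 ≡ 24. → (21, 24)

(21, 24)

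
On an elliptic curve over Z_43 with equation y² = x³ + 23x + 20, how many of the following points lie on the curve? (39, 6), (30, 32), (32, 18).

(39, 6): 6² ≡ 36, rhs ≡ 36 → on.
(30, 32): 32² ≡ 35, rhs ≡ 18 → off.
(32, 18): 18² ≡ 23, rhs ≡ 27 → off.

1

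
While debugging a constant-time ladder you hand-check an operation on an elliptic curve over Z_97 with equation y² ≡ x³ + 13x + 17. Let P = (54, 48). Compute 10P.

Double-and-add on 10 = (1010)₂. Start with P = (54, 48) for the leading 1-bit.
double: tangent at (54, 48): λ = (3·54² + 13)/(2·48) ≡ 31/96. 96⁻¹ ≡ 96 (mod 97), so λ ≡ 31·96 ≡ 66.
  x = λ² - 54 - 54 = 4356 - 108 ≡ 77; y = λ·(54 - 77) - 48 ≡ 83. → (77, 83)
double: tangent at (77, 83): λ = (3·77² + 13)/(2·83) ≡ 49/69. 69⁻¹ ≡ 45 (mod 97), so λ ≡ 49·45 ≡ 71.
  x = λ² - 77 - 77 = 5041 - 154 ≡ 37; y = λ·(77 - 37) - 83 ≡ 41. → (37, 41)
add P: (37, 41) + (54, 48). λ = (48 - 41)/(54 - 37) ≡ 7/17 mod 97. 17⁻¹ ≡ 40 (mod 97), so λ ≡ 86.
  x = λ² - 37 - 54 = 7396 - 91 ≡ 30; y = λ·(37 - 30) - 41 ≡ 76. → (30, 76)
double: tangent at (30, 76): λ = (3·30² + 13)/(2·76) ≡ 94/55. 55⁻¹ ≡ 30 (mod 97), so λ ≡ 94·30 ≡ 7.
  x = λ² - 30 - 30 = 49 - 60 ≡ 86; y = λ·(30 - 86) - 76 ≡ 17. → (86, 17)

(86, 17)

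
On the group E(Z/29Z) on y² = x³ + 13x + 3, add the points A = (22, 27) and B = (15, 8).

(22, 27) + (15, 8). λ = (8 - 27)/(15 - 22) ≡ 10/22 mod 29. 22⁻¹ ≡ 4 (mod 29), so λ ≡ 11.
  x = λ² - 22 - 15 = 121 - 37 ≡ 26; y = λ·(22 - 26) - 27 ≡ 16. → (26, 16)

(26, 16)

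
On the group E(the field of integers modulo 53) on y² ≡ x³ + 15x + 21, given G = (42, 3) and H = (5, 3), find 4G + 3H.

(9, 39)

First 4G:
Repeated addition: build up to 4G.
2G: tangent at (42, 3): λ = (3·42² + 15)/(2·3) ≡ 7/6. 6⁻¹ ≡ 9 (mod 53) since 6·9 = 54 ≡ 1, so λ ≡ 7·9 ≡ 10.
  x = λ² - 42 - 42 = 100 - 84 ≡ 16; y = λ·(42 - 16) - 3 ≡ 45. → (16, 45)
3G: (16, 45) + (42, 3). λ = (3 - 45)/(42 - 16) ≡ 11/26 mod 53. 26⁻¹ ≡ 51 (mod 53), so λ ≡ 31.
  x = λ² - 16 - 42 = 961 - 58 ≡ 2; y = λ·(16 - 2) - 45 ≡ 18. → (2, 18)
4G: (2, 18) + (42, 3). λ = (3 - 18)/(42 - 2) ≡ 38/40 mod 53. 40⁻¹ ≡ 4 (mod 53), so λ ≡ 46.
  x = λ² - 2 - 42 = 2116 - 44 ≡ 5; y = λ·(2 - 5) - 18 ≡ 3. → (5, 3)
4G = (5, 3).
Next 3H:
Repeated addition: build up to 3H.
2H: tangent at (5, 3): λ = (3·5² + 15)/(2·3) ≡ 37/6. 6⁻¹ ≡ 9 (mod 53) since 6·9 = 54 ≡ 1, so λ ≡ 37·9 ≡ 15.
  x = λ² - 5 - 5 = 225 - 10 ≡ 3; y = λ·(5 - 3) - 3 ≡ 27. → (3, 27)
3H: (3, 27) + (5, 3). λ = (3 - 27)/(5 - 3) ≡ 29/2 mod 53. 2⁻¹ ≡ 27 (mod 53), so λ ≡ 41.
  x = λ² - 3 - 5 = 1681 - 8 ≡ 30; y = λ·(3 - 30) - 27 ≡ 32. → (30, 32)
3H = (30, 32).
Finally 4G + 3H:
(5, 3) + (30, 32). λ = (32 - 3)/(30 - 5) ≡ 29/25 mod 53. 25⁻¹ ≡ 17 (mod 53), so λ ≡ 16.
  x = λ² - 5 - 30 = 256 - 35 ≡ 9; y = λ·(5 - 9) - 3 ≡ 39. → (9, 39)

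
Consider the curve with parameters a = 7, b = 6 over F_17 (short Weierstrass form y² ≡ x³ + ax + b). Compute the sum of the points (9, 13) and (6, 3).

(15, 1)

(9, 13) + (6, 3). λ = (3 - 13)/(6 - 9) ≡ 7/14 mod 17. 14⁻¹ ≡ 11 (mod 17), so λ ≡ 9.
  x = λ² - 9 - 6 = 81 - 15 ≡ 15; y = λ·(9 - 15) - 13 ≡ 1. → (15, 1)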